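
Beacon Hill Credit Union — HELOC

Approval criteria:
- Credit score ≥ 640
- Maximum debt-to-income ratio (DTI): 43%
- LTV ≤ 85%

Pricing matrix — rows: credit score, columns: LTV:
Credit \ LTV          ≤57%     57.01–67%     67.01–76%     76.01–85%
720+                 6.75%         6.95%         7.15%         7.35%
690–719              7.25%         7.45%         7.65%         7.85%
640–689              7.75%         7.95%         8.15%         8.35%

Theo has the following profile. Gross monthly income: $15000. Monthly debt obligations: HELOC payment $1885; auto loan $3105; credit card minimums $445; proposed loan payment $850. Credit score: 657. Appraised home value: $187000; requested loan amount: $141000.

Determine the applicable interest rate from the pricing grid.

Credit score 657 ≥ 640; Total monthly debts = (1,885 + 3,105 + 445 + 850) = 6,285. DTI = 6,285/15,000 = 41.9% ≤ 43%
LTV: 141,000 ÷ 187,000 = 75.4%, within 85% cap
Credit 657 → row 640–689; LTV 75.4% → column 67.01–76%. Grid cell → 8.15%.

8.15%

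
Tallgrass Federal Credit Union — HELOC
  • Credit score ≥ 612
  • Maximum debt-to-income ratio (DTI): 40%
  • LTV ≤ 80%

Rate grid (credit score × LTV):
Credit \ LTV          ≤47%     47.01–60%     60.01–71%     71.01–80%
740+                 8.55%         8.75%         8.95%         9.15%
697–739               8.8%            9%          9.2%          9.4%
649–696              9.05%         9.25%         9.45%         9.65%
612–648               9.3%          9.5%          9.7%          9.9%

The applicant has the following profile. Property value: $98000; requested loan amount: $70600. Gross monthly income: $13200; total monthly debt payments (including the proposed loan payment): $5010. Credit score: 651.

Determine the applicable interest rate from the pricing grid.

Credit score 651 ≥ 612; DTI: 5,010 ÷ 13,200 = 38%, within the 40% cap
LTV = 70,600/98,000 = 72% ≤ 80%
Row: 651 falls in 649–696. Column: 72% falls in 71.01–80%. Rate = 9.65%.

9.65%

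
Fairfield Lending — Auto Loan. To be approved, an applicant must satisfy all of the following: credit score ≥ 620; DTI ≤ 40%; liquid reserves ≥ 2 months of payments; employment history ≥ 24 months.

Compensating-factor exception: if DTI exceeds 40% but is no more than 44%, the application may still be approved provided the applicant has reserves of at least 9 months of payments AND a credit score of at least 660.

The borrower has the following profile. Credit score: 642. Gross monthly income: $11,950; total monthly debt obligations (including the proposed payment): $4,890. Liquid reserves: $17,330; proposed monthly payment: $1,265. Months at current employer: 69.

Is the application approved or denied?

Denied

Credit score 642 ≥ 620 (meets base)
DTI: 4,890 ÷ 11,950 = 40.9%, over the 40% base limit.
Reserves = 17,330/1,265 = 13.7 months ≥ 2
Employment 69 ≥ 24 months
40.9% falls in the override range (40%–44%), so the compensating-factor test applies.
Override check — reserves: 13.7 mo (ok); score: 642 (below 660).
Override conditions not both satisfied; exception does not apply.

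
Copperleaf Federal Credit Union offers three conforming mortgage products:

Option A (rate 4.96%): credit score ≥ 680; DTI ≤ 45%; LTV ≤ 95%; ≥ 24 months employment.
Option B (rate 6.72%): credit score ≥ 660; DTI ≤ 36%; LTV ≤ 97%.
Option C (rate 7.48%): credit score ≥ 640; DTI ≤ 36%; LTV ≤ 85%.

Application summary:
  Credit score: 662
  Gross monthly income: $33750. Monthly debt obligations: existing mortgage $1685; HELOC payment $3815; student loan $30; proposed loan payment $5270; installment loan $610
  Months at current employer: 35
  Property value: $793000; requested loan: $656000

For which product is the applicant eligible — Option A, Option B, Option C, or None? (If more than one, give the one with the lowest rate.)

Total debts = (1,685 + 3,815 + 30 + 5,270 + 610) = 11,410; DTI = 11,410/33,750 = 33.8%.
LTV = 656,000/793,000 = 82.7%.
Option A: score 662 < 680; DTI 33.8% ≤ 45%; LTV 82.7% ≤ 95%; employment 35 ≥ 24 mo → does not qualify.
Option B: score 662 ≥ 660; DTI 33.8% ≤ 36%; LTV 82.7% ≤ 97% → qualifies.
Option C: score 662 ≥ 640; DTI 33.8% ≤ 36%; LTV 82.7% ≤ 85% → qualifies.
Qualifying: Option B, Option C. Lowest rate is 6.72% → Option B.

Option B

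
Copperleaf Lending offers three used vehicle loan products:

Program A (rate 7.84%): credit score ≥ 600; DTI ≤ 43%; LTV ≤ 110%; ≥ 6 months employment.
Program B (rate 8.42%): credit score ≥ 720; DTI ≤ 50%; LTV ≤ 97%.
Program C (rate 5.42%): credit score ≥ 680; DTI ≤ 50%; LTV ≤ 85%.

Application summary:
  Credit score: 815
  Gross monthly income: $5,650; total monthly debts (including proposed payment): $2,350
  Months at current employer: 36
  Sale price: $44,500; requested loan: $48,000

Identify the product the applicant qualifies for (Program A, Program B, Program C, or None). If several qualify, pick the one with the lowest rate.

DTI = 2,350/5,650 = 41.6%.
LTV = 48,000/44,500 = 107.9%.
Program A: score 815 ≥ 600; DTI 41.6% ≤ 43%; LTV 107.9% ≤ 110%; employment 36 ≥ 6 mo → qualifies.
Program B: score 815 ≥ 720; DTI 41.6% ≤ 50%; LTV 107.9% > 97% → does not qualify.
Program C: score 815 ≥ 680; DTI 41.6% ≤ 50%; LTV 107.9% > 85% → does not qualify.

Program A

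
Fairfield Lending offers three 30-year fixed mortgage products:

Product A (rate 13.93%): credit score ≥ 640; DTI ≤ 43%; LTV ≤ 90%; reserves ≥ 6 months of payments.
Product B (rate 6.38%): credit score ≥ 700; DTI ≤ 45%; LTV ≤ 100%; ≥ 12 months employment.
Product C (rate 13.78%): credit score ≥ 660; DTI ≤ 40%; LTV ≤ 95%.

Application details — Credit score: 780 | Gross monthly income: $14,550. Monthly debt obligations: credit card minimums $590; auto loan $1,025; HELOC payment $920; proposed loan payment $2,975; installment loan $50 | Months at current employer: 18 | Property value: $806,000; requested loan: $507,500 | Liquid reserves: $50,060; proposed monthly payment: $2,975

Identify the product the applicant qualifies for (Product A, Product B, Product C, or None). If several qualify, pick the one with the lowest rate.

Product B

Total debts = (590 + 1,025 + 920 + 2,975 + 50) = 5,560; DTI = 5,560/14,550 = 38.2%.
LTV = 507,500/806,000 = 63%.
Reserves = 50,060/2,975 = 16.8 months.
Product A: score 780 ≥ 640; DTI 38.2% ≤ 43%; LTV 63% ≤ 90%; reserves 16.8 ≥ 6 mo → qualifies.
Product B: score 780 ≥ 700; DTI 38.2% ≤ 45%; LTV 63% ≤ 100%; employment 18 ≥ 12 mo → qualifies.
Product C: score 780 ≥ 660; DTI 38.2% ≤ 40%; LTV 63% ≤ 95% → qualifies.
Qualifying: Product A, Product B, Product C. Lowest rate is 6.38% → Product B.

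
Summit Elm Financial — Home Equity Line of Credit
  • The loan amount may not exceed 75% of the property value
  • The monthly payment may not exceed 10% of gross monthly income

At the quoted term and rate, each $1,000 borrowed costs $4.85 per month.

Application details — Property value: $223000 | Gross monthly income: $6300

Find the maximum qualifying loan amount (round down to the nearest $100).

$129,800

Payment cap: 10% × $6,300 = $630/month.
At $4.85 per $1,000, that supports 630/4.85 × 1,000 ≈ $129,896 → $129,800.
LTV cap: 75% × $223,000 = $167,250 → $167,200.
Binding constraint: payment-to-income.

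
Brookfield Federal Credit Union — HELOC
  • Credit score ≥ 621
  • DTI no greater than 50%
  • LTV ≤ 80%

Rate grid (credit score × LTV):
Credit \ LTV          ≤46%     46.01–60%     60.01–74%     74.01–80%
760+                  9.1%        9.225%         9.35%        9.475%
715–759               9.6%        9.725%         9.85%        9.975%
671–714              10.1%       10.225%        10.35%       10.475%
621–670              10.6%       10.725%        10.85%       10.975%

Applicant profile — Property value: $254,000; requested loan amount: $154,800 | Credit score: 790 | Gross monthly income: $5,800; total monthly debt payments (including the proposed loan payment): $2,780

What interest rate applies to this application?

9.35%

Credit score 790 ≥ 621; DTI = 2,780/5,800 = 47.9% ≤ 50%
LTV = 154,800/254,000 = 60.9% ≤ 80%
Score 790 is in the 760+ band; LTV 60.9% is in the 60.01–74% band → 9.35%.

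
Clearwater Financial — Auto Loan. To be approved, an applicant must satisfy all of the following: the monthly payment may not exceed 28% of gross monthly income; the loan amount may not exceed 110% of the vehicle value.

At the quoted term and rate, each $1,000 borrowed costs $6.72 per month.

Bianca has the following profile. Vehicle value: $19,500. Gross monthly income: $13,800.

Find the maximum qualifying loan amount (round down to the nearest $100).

Payment cap: 28% × $13,800 = $3,864/month.
At $6.72 per $1,000, that supports 3,864/6.72 × 1,000 ≈ $575,000 → $575,000.
LTV cap: 110% × $19,500 = $21,450 → $21,400.
Binding constraint: loan-to-value.

$21,400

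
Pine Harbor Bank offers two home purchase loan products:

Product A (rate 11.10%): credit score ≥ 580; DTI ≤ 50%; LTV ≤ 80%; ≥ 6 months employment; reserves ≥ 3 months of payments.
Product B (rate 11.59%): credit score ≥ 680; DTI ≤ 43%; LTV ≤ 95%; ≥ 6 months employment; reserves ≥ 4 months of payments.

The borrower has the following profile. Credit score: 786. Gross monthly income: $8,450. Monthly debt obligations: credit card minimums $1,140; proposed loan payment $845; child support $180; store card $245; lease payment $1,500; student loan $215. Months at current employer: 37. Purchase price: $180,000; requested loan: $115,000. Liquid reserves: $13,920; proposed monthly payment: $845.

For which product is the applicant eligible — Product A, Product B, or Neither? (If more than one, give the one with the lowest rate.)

Product A

Total debts = (1,140 + 845 + 180 + 245 + 1,500 + 215) = 4,125; DTI = 4,125/8,450 = 48.8%.
LTV = 115,000/180,000 = 63.9%.
Reserves = 13,920/845 = 16.5 months.
Product A: score 786 ≥ 580; DTI 48.8% ≤ 50%; LTV 63.9% ≤ 80%; employment 37 ≥ 6 mo; reserves 16.5 ≥ 3 mo → qualifies.
Product B: score 786 ≥ 680; DTI 48.8% > 43%; LTV 63.9% ≤ 95%; employment 37 ≥ 6 mo; reserves 16.5 ≥ 4 mo → does not qualify.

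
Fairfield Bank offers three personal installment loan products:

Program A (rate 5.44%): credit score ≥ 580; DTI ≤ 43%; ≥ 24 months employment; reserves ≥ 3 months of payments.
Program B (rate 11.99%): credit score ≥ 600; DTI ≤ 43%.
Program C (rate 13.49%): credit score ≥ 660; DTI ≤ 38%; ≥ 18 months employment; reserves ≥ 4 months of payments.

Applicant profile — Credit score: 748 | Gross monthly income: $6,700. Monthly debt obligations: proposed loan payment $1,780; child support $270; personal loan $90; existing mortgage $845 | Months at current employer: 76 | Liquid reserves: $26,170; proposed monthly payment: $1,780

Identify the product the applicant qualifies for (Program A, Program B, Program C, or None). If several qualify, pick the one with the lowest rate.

None

Total debts = (1,780 + 270 + 90 + 845) = 2,985; DTI = 2,985/6,700 = 44.6%.
Reserves = 26,170/1,780 = 14.7 months.
Program A: score 748 ≥ 580; DTI 44.6% > 43%; employment 76 ≥ 24 mo; reserves 14.7 ≥ 3 mo → does not qualify.
Program B: score 748 ≥ 600; DTI 44.6% > 43% → does not qualify.
Program C: score 748 ≥ 660; DTI 44.6% > 38%; employment 76 ≥ 18 mo; reserves 14.7 ≥ 4 mo → does not qualify.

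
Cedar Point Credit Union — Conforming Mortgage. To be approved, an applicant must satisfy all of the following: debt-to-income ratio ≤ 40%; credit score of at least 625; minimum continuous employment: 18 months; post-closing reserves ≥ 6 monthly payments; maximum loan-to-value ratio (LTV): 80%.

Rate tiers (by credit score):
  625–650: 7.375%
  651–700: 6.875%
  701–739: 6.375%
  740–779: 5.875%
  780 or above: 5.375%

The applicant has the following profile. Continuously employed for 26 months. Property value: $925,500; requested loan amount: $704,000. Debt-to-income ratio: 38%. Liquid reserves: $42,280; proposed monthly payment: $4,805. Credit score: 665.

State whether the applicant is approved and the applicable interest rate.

Approved at 6.875%

Credit score 665 ≥ 625 (meets minimum)
Debt-to-income 38% vs 40% cap — pass
Employment 26 ≥ 18 months
Reserves = 42,280/4,805 = 8.8 months ≥ 6
LTV: 704,000 ÷ 925,500 = 76.1%, within 80% cap
All requirements met. Score 665 falls in the 651–700 tier → 6.875%.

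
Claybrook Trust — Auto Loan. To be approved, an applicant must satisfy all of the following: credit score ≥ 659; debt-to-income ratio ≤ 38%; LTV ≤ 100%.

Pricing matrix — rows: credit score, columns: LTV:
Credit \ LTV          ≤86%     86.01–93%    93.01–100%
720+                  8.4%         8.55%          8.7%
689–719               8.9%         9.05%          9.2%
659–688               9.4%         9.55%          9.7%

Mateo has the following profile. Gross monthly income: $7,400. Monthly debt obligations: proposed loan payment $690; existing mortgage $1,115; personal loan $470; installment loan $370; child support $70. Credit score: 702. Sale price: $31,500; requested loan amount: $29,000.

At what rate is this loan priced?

9.05%

Credit score 702 ≥ 659; Total monthly debts = (690 + 1,115 + 470 + 370 + 70) = 2,715. DTI: 2,715 ÷ 7,400 = 36.7%, within the 38% cap
LTV = 29,000/31,500 = 92.1% ≤ 100%
Row: 702 falls in 689–719. Column: 92.1% falls in 86.01–93%. Rate = 9.05%.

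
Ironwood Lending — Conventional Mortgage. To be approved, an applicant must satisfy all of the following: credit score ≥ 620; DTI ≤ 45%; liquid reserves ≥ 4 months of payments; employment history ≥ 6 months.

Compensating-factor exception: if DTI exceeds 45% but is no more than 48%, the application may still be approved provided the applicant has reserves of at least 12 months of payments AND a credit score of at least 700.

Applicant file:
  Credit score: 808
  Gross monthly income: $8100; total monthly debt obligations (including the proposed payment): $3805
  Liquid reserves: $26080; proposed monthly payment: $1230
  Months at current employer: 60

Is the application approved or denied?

Approved

Credit score 808 ≥ 620 (meets base)
DTI = 3,805/8,100 = 47% > 45% — standard DTI limit exceeded.
Liquid reserves cover 26,080/1,230 = 21.2 months — ≥ 4 required
Employment 60 ≥ 6 months
DTI 47% is within the 45%–48% exception band; checking compensating factors.
Override check — reserves: 21.2 mo (ok); score: 808 (ok).
Both compensating conditions met → exception applies.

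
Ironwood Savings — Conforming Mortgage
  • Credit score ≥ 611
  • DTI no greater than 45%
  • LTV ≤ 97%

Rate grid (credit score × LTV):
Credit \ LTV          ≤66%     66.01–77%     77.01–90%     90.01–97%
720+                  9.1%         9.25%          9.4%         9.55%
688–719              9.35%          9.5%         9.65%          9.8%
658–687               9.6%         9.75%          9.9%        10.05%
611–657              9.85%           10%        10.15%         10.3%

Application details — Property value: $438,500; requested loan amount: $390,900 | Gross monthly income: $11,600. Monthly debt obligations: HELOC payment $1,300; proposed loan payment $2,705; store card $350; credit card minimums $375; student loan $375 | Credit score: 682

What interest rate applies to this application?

9.9%

Credit score 682 ≥ 611; Total monthly debts = (1,300 + 2,705 + 350 + 375 + 375) = 5,105. DTI = 5,105/11,600 = 44% ≤ 45%
LTV: 390,900 ÷ 438,500 = 89.1%, within 97% cap
Score 682 is in the 658–687 band; LTV 89.1% is in the 77.01–90% band → 9.9%.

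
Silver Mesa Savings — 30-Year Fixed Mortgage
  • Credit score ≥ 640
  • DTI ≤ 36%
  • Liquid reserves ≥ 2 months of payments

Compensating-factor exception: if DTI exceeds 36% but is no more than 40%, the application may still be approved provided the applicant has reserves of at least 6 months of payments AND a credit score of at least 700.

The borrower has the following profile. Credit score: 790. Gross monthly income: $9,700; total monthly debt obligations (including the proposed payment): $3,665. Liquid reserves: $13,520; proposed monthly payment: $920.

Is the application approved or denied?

Approved

Credit score 790 ≥ 640 (meets base)
DTI = 3,665/9,700 = 37.8% > 36% — standard DTI limit exceeded.
Reserves: 13,520 ÷ 920 = 14.7 months (meets 2-month minimum)
DTI 37.8% is within the 36%–40% exception band; checking compensating factors.
Override check — reserves: 14.7 mo (ok); score: 790 (ok).
Both compensating conditions met → exception applies.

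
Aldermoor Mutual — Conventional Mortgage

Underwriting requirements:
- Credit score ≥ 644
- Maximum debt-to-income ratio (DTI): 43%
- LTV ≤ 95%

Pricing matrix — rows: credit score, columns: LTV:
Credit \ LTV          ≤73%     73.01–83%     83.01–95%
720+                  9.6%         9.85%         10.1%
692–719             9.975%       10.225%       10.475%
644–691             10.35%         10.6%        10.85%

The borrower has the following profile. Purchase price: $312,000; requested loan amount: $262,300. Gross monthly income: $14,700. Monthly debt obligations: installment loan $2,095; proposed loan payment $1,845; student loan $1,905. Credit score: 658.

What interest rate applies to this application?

Credit score 658 ≥ 644; Total monthly debts = (2,095 + 1,845 + 1,905) = 5,845. DTI = 5,845/14,700 = 39.8% ≤ 43%
LTV: 262,300 ÷ 312,000 = 84.1%, within 95% cap
Score 658 is in the 644–691 band; LTV 84.1% is in the 83.01–95% band → 10.85%.

10.85%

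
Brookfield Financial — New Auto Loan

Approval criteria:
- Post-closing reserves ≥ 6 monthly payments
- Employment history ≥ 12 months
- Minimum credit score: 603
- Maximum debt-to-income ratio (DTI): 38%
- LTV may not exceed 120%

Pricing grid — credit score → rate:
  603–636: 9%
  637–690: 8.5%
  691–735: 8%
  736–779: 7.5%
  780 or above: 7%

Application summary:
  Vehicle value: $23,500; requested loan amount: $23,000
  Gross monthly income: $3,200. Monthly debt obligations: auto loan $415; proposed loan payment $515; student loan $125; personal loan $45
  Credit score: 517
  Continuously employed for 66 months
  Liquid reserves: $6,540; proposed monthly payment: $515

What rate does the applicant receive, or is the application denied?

Denied

Credit score 517 < 603 (below minimum)
Loan-to-value = 23,000/23,500 = 97.9% — pass (120% max)
Total monthly debts = (415 + 515 + 125 + 45) = 1,100. DTI: 1,100 ÷ 3,200 = 34.4%, within the 38% cap
Employment 66 ≥ 12 months
Liquid reserves cover 6,540/515 = 12.7 months — ≥ 6 required
Not all requirements met → denied.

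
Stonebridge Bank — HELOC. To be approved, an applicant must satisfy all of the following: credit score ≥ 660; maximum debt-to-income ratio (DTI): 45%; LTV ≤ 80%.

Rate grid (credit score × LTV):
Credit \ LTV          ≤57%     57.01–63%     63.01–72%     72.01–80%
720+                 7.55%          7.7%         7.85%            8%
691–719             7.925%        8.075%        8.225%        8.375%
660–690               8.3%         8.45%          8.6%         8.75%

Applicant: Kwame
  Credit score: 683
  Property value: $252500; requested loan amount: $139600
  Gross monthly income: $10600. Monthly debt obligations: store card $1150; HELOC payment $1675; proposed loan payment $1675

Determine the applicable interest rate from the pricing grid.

8.3%

Credit score 683 ≥ 660; Total monthly debts = (1,150 + 1,675 + 1,675) = 4,500. DTI: 4,500 ÷ 10,600 = 42.5%, within the 45% cap
LTV = 139,600/252,500 = 55.3% ≤ 80%
Credit 683 → row 660–690; LTV 55.3% → column ≤57%. Grid cell → 8.3%.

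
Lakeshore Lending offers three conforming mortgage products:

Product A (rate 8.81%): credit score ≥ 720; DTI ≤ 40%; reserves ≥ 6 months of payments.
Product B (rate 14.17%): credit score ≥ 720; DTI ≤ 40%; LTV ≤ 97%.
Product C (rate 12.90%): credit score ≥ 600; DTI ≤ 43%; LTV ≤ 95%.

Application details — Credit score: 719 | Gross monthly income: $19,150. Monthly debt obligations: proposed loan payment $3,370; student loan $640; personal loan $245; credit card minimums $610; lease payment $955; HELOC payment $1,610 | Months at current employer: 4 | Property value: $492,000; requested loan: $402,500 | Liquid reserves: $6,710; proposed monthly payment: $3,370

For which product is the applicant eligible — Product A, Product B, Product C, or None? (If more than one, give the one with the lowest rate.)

Product C

Total debts = (3,370 + 640 + 245 + 610 + 955 + 1,610) = 7,430; DTI = 7,430/19,150 = 38.8%.
LTV = 402,500/492,000 = 81.8%.
Reserves = 6,710/3,370 = 2.0 months.
Product A: score 719 < 720; DTI 38.8% ≤ 40%; reserves 2.0 < 6 mo → does not qualify.
Product B: score 719 < 720; DTI 38.8% ≤ 40%; LTV 81.8% ≤ 97% → does not qualify.
Product C: score 719 ≥ 600; DTI 38.8% ≤ 43%; LTV 81.8% ≤ 95% → qualifies.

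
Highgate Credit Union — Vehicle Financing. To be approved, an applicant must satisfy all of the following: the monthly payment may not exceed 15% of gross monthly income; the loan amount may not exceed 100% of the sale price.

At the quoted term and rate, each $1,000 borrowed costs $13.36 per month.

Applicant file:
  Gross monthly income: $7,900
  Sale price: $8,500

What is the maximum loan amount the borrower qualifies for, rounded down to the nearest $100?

Payment cap: 15% × $7,900 = $1,185/month.
At $13.36 per $1,000, that supports 1,185/13.36 × 1,000 ≈ $88,697 → $88,600.
LTV cap: 100% × $8,500 = $8,500 → $8,500.
Binding constraint: loan-to-value.

$8,500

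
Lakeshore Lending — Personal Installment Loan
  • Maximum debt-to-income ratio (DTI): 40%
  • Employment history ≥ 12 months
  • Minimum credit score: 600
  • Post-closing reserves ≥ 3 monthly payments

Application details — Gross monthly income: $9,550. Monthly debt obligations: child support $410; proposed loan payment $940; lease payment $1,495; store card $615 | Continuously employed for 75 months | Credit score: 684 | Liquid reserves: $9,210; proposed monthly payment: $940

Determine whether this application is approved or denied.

Approved

Total monthly debts = (410 + 940 + 1,495 + 615) = 3,460. Debt-to-income = 3,460/9,550 = 36.2% — meets 40% limit
Employment 75 ≥ 12 months
Credit score 684 ≥ 600 (meets)
Reserves: 9,210 ÷ 940 = 9.8 months (meets 3-month minimum)
All criteria satisfied.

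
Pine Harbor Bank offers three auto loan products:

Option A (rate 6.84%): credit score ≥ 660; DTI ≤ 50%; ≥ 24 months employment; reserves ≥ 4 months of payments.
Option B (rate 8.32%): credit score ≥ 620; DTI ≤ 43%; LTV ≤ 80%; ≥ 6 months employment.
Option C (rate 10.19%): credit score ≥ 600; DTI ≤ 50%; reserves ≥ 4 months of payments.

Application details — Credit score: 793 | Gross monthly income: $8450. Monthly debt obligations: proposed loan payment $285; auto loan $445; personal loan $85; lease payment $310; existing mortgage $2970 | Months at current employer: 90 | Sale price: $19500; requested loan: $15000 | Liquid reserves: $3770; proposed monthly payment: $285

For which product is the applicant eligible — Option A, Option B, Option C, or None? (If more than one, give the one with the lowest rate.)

Total debts = (285 + 445 + 85 + 310 + 2,970) = 4,095; DTI = 4,095/8,450 = 48.5%.
LTV = 15,000/19,500 = 76.9%.
Reserves = 3,770/285 = 13.2 months.
Option A: score 793 ≥ 660; DTI 48.5% ≤ 50%; employment 90 ≥ 24 mo; reserves 13.2 ≥ 4 mo → qualifies.
Option B: score 793 ≥ 620; DTI 48.5% > 43%; LTV 76.9% ≤ 80%; employment 90 ≥ 6 mo → does not qualify.
Option C: score 793 ≥ 600; DTI 48.5% ≤ 50%; reserves 13.2 ≥ 4 mo → qualifies.
Qualifying: Option A, Option C. Lowest rate is 6.84% → Option A.

Option A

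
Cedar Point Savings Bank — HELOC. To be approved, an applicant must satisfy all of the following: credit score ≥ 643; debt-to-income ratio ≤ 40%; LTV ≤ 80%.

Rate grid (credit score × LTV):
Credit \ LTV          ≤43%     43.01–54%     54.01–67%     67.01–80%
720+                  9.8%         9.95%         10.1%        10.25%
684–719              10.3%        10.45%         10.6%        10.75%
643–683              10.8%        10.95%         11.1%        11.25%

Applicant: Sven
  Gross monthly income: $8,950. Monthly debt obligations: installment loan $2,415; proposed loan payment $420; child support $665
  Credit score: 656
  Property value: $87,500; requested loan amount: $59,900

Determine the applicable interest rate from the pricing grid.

Credit score 656 ≥ 643; Total monthly debts = (2,415 + 420 + 665) = 3,500. DTI = 3,500/8,950 = 39.1% ≤ 40%
Loan-to-value = 59,900/87,500 = 68.5% — pass (80% max)
Credit 656 → row 643–683; LTV 68.5% → column 67.01–80%. Grid cell → 11.25%.

11.25%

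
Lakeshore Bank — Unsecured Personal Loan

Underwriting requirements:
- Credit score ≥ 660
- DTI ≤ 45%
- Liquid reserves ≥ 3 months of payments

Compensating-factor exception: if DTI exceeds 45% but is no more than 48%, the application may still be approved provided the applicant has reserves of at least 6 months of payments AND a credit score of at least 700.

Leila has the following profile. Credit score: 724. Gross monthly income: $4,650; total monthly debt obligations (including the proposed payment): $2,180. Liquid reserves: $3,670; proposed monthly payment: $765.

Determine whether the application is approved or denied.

Denied

Credit score 724 ≥ 660 (meets base)
DTI = 2,180/4,650 = 46.9% > 45% — standard DTI limit exceeded.
Reserves = 3,670/765 = 4.8 months ≥ 3
46.9% falls in the override range (45%–48%), so the compensating-factor test applies.
Override check — reserves: 4.8 mo (short of 6); score: 724 (ok).
Override conditions not both satisfied; exception does not apply.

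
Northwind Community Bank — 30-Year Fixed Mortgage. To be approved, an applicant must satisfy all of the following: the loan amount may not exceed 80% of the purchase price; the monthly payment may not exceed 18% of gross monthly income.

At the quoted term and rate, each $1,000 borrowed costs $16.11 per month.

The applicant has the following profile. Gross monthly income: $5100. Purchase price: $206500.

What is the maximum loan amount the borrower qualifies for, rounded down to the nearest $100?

$56,900

Payment cap: 18% × $5,100 = $918/month.
At $16.11 per $1,000, that supports 918/16.11 × 1,000 ≈ $56,983 → $56,900.
LTV cap: 80% × $206,500 = $165,200 → $165,200.
Binding constraint: payment-to-income.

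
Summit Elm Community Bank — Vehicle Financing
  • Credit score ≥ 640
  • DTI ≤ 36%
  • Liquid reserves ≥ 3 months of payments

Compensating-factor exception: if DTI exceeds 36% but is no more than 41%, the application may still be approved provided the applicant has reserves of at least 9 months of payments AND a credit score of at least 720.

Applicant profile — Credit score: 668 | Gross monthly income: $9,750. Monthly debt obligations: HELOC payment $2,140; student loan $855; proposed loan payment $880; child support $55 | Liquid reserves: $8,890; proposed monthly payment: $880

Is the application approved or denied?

Denied

Credit score 668 ≥ 640 (meets base)
Total debts = (2,140 + 855 + 880 + 55) = 3,930. DTI: 3,930 ÷ 9,750 = 40.3%, over the 36% base limit.
Reserves = 8,890/880 = 10.1 months ≥ 3
DTI 40.3% is within the 36%–41% exception band; checking compensating factors.
Override check — reserves: 10.1 mo (ok); score: 668 (below 720).
Compensating-factor requirement not fully met.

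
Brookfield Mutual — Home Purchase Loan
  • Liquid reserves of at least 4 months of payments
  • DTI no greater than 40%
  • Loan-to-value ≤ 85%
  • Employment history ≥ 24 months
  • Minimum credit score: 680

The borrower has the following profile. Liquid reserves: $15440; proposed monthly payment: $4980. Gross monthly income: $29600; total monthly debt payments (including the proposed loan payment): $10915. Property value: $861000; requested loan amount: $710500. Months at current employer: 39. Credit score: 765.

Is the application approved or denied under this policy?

Denied

Reserves = 15,440/4,980 = 3.1 months < 4
DTI = 10,915/29,600 = 36.9% ≤ 40%
LTV = 710,500/861,000 = 82.5% ≤ 85%
Employment 39 ≥ 24 months
Credit score 765 ≥ 680 (meets)
Fails on reserves.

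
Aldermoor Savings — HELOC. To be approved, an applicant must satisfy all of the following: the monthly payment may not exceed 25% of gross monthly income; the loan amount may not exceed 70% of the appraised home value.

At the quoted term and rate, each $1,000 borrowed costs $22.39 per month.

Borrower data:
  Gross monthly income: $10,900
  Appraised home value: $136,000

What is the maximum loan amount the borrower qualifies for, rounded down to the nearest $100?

Payment cap: 25% × $10,900 = $2,725/month.
At $22.39 per $1,000, that supports 2,725/22.39 × 1,000 ≈ $121,706 → $121,700.
LTV cap: 70% × $136,000 = $95,200 → $95,200.
Binding constraint: loan-to-value.

$95,200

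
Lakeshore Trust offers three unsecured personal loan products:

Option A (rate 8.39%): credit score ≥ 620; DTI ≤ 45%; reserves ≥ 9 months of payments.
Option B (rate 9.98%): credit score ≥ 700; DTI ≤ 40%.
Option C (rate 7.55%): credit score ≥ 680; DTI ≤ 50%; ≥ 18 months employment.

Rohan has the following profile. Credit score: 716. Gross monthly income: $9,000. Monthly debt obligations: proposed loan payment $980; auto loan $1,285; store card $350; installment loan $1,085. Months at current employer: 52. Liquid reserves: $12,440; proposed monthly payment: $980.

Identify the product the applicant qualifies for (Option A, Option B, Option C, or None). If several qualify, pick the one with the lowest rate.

Total debts = (980 + 1,285 + 350 + 1,085) = 3,700; DTI = 3,700/9,000 = 41.1%.
Reserves = 12,440/980 = 12.7 months.
Option A: score 716 ≥ 620; DTI 41.1% ≤ 45%; reserves 12.7 ≥ 9 mo → qualifies.
Option B: score 716 ≥ 700; DTI 41.1% > 40% → does not qualify.
Option C: score 716 ≥ 680; DTI 41.1% ≤ 50%; employment 52 ≥ 18 mo → qualifies.
Qualifying: Option A, Option C. Lowest rate is 7.55% → Option C.

Option C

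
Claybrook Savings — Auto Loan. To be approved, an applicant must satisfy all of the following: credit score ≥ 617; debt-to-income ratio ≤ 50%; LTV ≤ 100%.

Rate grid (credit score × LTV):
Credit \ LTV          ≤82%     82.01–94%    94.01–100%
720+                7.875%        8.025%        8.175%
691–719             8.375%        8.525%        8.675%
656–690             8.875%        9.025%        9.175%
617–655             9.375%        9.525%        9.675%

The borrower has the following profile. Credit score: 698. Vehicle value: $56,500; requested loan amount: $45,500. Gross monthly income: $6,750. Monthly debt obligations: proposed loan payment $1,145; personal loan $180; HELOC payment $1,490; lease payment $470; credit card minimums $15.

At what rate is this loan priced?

8.375%

Credit score 698 ≥ 617; Total monthly debts = (1,145 + 180 + 1,490 + 470 + 15) = 3,300. DTI: 3,300 ÷ 6,750 = 48.9%, within the 50% cap
LTV = 45,500/56,500 = 80.5% ≤ 100%
Score 698 is in the 691–719 band; LTV 80.5% is in the ≤82% band → 8.375%.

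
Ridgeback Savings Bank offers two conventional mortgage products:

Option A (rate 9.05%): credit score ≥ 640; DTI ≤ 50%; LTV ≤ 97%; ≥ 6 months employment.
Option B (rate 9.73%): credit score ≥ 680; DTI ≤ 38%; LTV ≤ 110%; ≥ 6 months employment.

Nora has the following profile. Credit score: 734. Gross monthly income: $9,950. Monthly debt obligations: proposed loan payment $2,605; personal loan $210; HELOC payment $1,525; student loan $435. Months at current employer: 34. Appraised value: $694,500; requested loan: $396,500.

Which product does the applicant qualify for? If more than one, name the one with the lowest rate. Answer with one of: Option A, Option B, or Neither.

Option A

Total debts = (2,605 + 210 + 1,525 + 435) = 4,775; DTI = 4,775/9,950 = 48%.
LTV = 396,500/694,500 = 57.1%.
Option A: score 734 ≥ 640; DTI 48% ≤ 50%; LTV 57.1% ≤ 97%; employment 34 ≥ 6 mo → qualifies.
Option B: score 734 ≥ 680; DTI 48% > 38%; LTV 57.1% ≤ 110%; employment 34 ≥ 6 mo → does not qualify.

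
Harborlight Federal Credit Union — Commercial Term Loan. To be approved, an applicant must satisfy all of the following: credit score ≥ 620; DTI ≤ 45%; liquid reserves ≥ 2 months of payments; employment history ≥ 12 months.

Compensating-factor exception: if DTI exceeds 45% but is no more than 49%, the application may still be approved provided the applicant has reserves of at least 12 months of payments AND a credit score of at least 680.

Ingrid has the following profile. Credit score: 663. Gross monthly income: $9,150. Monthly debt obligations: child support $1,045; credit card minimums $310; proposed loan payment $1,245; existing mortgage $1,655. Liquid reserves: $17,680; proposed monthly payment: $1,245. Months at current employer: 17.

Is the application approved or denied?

Denied

Credit score 663 ≥ 620 (meets base)
Total debts = (1,045 + 310 + 1,245 + 1,655) = 4,255. DTI = 4,255/9,150 = 46.5% > 45% — standard DTI limit exceeded.
Reserves = 17,680/1,245 = 14.2 months ≥ 2
Employment 17 ≥ 12 months
46.5% falls in the override range (45%–49%), so the compensating-factor test applies.
Override check — reserves: 14.2 mo (ok); score: 663 (below 680).
Compensating-factor requirement not fully met.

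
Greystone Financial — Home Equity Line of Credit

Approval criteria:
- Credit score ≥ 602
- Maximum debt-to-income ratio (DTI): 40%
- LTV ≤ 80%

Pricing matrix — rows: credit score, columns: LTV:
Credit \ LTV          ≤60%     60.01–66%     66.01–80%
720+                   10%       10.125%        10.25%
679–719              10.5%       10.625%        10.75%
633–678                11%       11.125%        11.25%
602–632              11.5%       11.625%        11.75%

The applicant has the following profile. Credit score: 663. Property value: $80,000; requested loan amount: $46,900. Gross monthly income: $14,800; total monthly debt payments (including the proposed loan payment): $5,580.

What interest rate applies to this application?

11%

Credit score 663 ≥ 602; DTI: 5,580 ÷ 14,800 = 37.7%, within the 40% cap
Loan-to-value = 46,900/80,000 = 58.6% — pass (80% max)
Row: 663 falls in 633–678. Column: 58.6% falls in ≤60%. Rate = 11%.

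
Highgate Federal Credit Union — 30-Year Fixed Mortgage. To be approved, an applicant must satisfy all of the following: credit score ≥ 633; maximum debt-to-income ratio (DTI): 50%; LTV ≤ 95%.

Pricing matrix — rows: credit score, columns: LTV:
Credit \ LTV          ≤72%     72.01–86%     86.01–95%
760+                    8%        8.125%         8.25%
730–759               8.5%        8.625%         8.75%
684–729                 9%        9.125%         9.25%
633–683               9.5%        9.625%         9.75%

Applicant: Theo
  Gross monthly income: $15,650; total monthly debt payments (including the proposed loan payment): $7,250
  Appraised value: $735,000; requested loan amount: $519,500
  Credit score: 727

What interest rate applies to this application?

Credit score 727 ≥ 633; Debt-to-income = 7,250/15,650 = 46.3% — meets 50% limit
Loan-to-value = 519,500/735,000 = 70.7% — pass (95% max)
Score 727 is in the 684–729 band; LTV 70.7% is in the ≤72% band → 9%.

9%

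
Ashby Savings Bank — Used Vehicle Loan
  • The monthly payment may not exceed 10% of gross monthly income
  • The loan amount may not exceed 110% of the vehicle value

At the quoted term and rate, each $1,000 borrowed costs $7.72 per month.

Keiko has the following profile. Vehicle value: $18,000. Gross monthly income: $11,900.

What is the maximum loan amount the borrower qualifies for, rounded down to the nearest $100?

Payment cap: 10% × $11,900 = $1,190/month.
At $7.72 per $1,000, that supports 1,190/7.72 × 1,000 ≈ $154,145 → $154,100.
LTV cap: 110% × $18,000 = $19,800 → $19,800.
Binding constraint: loan-to-value.

$19,800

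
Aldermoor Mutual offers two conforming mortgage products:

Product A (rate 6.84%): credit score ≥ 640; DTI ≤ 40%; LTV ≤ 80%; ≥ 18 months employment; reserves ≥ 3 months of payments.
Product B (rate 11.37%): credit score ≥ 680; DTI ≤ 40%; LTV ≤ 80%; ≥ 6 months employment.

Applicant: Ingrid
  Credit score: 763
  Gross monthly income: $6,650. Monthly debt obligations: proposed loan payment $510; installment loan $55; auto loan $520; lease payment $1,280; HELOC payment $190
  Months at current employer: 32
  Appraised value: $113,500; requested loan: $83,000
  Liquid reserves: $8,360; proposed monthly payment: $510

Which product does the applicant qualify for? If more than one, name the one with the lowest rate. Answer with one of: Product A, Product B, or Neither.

Product A

Total debts = (510 + 55 + 520 + 1,280 + 190) = 2,555; DTI = 2,555/6,650 = 38.4%.
LTV = 83,000/113,500 = 73.1%.
Reserves = 8,360/510 = 16.4 months.
Product A: score 763 ≥ 640; DTI 38.4% ≤ 40%; LTV 73.1% ≤ 80%; employment 32 ≥ 18 mo; reserves 16.4 ≥ 3 mo → qualifies.
Product B: score 763 ≥ 680; DTI 38.4% ≤ 40%; LTV 73.1% ≤ 80%; employment 32 ≥ 6 mo → qualifies.
Qualifying: Product A, Product B. Lowest rate is 6.84% → Product A.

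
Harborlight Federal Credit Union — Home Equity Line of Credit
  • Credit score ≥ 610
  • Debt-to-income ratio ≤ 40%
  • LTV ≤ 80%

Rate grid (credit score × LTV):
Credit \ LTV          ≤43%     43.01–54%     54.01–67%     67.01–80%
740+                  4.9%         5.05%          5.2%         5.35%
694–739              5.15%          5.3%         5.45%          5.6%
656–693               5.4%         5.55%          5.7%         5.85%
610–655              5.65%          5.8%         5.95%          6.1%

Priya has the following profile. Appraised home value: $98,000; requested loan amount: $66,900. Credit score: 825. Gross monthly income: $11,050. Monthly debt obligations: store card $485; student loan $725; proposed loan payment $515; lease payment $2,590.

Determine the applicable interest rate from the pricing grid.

Credit score 825 ≥ 610; Total monthly debts = (485 + 725 + 515 + 2,590) = 4,315. Debt-to-income = 4,315/11,050 = 39% — meets 40% limit
Loan-to-value = 66,900/98,000 = 68.3% — pass (80% max)
Credit 825 → row 740+; LTV 68.3% → column 67.01–80%. Grid cell → 5.35%.

5.35%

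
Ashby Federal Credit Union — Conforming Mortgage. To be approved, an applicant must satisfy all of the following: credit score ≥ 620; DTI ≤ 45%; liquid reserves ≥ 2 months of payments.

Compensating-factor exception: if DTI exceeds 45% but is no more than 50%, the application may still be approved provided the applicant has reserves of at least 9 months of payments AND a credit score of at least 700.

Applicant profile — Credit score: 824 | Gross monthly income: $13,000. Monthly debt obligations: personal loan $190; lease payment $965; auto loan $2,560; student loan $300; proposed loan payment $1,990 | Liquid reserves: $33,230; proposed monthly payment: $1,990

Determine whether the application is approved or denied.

Credit score 824 ≥ 620 (meets base)
Total debts = (190 + 965 + 2,560 + 300 + 1,990) = 6,005. DTI: 6,005 ÷ 13,000 = 46.2%, over the 45% base limit.
Reserves: 33,230 ÷ 1,990 = 16.7 months (meets 2-month minimum)
46.2% falls in the override range (45%–50%), so the compensating-factor test applies.
Reserves 16.7 ≥ 9 months; credit score 824 ≥ 700.
Both override conditions satisfied; DTI exception granted.

Approved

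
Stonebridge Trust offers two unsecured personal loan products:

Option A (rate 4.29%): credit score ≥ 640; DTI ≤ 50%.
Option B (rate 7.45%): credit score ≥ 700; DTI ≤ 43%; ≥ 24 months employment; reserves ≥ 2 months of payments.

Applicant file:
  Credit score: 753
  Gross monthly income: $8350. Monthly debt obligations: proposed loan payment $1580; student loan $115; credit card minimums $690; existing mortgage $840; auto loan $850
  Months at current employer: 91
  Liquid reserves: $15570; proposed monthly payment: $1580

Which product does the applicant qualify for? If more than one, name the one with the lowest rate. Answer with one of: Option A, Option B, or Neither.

Total debts = (1,580 + 115 + 690 + 840 + 850) = 4,075; DTI = 4,075/8,350 = 48.8%.
Reserves = 15,570/1,580 = 9.9 months.
Option A: score 753 ≥ 640; DTI 48.8% ≤ 50% → qualifies.
Option B: score 753 ≥ 700; DTI 48.8% > 43%; employment 91 ≥ 24 mo; reserves 9.9 ≥ 2 mo → does not qualify.

Option A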